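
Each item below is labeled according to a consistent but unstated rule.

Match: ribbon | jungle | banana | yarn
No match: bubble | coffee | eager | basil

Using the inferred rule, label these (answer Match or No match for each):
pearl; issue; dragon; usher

Comparing the two groups points to one rule — contains 'n'.
pearl — no 'n', hence No match.
issue — no 'n', hence No match.
dragon — has 'n', hence Match.
usher — no 'n', hence No match.

No match, No match, Match, No match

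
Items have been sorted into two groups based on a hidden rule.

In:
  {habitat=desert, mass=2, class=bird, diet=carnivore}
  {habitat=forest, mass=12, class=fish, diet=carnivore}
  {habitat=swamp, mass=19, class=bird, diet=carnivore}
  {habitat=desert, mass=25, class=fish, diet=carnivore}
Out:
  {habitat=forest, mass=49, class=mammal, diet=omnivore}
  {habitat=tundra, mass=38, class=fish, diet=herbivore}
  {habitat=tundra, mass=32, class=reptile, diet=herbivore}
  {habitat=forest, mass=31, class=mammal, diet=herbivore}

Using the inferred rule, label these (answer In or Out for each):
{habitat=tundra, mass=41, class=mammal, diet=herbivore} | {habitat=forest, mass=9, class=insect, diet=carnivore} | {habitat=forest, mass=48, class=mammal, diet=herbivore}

The common property of the 'In' items is: diet is carnivore. No 'Out' item has it.
{habitat=tundra, mass=41, class=mammal, diet=herbivore}: Out (diet is herbivore).
{habitat=forest, mass=9, class=insect, diet=carnivore}: In (diet is carnivore).
{habitat=forest, mass=48, class=mammal, diet=herbivore}: Out (diet is herbivore).

Out, In, Out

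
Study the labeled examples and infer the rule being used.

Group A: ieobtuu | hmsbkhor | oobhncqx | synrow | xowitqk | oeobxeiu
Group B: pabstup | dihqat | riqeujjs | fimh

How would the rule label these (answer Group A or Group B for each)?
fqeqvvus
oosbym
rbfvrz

All 'Group A' examples share one property — contains 'o' — and every 'Group B' example lacks it.

Group B, Group A, Group B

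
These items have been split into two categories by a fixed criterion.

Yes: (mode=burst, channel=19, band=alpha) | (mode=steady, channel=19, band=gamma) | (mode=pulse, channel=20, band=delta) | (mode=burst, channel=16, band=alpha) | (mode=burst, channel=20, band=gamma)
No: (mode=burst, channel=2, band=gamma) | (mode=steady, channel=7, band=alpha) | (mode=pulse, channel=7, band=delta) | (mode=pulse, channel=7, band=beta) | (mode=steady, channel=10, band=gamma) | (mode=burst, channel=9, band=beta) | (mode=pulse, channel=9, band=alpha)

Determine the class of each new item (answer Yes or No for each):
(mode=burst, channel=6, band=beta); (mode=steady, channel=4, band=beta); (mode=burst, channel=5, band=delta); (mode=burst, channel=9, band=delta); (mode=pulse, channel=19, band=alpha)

No, No, No, No, Yes

One predicate separates the groups cleanly: channel ≥ 16.
(mode=burst, channel=6, band=beta): No (channel = 6). (mode=steady, channel=4, band=beta): No (channel = 4). (mode=burst, channel=5, band=delta): No (channel = 5). (mode=burst, channel=9, band=delta): No (channel = 9). (mode=pulse, channel=19, band=alpha): Yes (channel = 19).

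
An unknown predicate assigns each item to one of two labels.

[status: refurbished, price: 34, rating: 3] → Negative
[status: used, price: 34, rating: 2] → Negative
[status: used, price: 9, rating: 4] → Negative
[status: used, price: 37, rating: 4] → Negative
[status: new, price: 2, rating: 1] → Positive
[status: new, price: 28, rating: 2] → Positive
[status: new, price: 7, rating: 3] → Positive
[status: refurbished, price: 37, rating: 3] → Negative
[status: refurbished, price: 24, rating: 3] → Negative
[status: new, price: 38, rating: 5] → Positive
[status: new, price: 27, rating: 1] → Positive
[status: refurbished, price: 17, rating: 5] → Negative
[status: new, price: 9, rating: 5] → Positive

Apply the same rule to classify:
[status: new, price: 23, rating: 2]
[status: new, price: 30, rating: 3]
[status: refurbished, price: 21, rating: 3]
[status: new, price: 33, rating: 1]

Positive, Positive, Negative, Positive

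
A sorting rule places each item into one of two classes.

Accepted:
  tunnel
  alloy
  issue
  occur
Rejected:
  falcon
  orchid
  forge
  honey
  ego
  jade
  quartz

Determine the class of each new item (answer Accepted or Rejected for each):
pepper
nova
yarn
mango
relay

The simplest hypothesis consistent with all the labels is: has a double letter.
pepper → 'pp' doubled → Accepted.
nova → no doubled letter → Rejected.
yarn → no doubled letter → Rejected.
mango → no doubled letter → Rejected.
relay → no doubled letter → Rejected.

Accepted, Rejected, Rejected, Rejected, Rejected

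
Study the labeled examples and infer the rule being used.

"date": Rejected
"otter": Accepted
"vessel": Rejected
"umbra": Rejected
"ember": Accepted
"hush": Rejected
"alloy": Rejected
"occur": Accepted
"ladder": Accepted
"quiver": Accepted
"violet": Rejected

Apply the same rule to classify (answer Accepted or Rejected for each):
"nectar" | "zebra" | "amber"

Accepted, Rejected, Accepted

Comparing the two groups points to one rule — ends with 'r'.
"nectar" → ends with 'r' → Accepted.
"zebra" → ends with 'a' → Rejected.
"amber" → ends with 'r' → Accepted.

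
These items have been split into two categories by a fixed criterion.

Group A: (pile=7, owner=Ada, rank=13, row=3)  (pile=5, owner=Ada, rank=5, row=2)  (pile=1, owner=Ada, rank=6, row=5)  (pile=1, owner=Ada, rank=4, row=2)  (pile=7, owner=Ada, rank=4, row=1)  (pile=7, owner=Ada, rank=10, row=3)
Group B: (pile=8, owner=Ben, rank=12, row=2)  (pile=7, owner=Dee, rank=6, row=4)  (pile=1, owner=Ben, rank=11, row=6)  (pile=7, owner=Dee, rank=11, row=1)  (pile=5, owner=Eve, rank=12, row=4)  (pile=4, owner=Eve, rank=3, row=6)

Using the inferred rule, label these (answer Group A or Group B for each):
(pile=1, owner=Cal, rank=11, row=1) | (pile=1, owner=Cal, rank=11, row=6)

Group B, Group B

The common property of the 'Group A' items is: owner is Ada. No 'Group B' item has it.
(pile=1, owner=Cal, rank=11, row=1): owner is Cal — fails this test, so Group B.
(pile=1, owner=Cal, rank=11, row=6): owner is Cal — fails this test, so Group B.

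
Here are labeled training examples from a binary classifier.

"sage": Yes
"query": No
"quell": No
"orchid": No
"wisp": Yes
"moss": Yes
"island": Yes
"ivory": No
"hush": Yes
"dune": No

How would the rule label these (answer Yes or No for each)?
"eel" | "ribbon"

'Yes' ⟺ contains 's'.
"eel" — no 's', hence No.
"ribbon" — no 's', hence No.

No, No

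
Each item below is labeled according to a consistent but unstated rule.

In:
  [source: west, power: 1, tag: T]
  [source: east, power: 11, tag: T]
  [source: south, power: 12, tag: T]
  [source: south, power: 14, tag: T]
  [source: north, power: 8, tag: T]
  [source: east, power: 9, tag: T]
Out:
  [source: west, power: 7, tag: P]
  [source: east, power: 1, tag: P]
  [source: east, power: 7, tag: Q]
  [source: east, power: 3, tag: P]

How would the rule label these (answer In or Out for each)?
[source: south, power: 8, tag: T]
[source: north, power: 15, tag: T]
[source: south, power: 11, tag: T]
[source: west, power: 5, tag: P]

In, In, In, Out

Every 'In' example satisfies: tag is T. None of the 'Out' examples do.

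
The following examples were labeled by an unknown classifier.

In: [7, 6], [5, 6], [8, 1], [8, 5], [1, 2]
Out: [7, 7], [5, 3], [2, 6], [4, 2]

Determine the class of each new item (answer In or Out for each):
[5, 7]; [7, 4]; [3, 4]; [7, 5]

Out, In, In, Out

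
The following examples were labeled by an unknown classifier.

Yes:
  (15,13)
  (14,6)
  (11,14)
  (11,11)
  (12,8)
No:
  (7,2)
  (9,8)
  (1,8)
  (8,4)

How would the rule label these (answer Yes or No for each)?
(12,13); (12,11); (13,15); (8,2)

One predicate separates the groups cleanly: sum ≥ 20.
(12,13): 12+13 = 25, fits → Yes. (12,11): 12+11 = 23, fits → Yes. (13,15): 13+15 = 28, fits → Yes. (8,2): 8+2 = 10, lacks this property → No.

Yes, Yes, Yes, No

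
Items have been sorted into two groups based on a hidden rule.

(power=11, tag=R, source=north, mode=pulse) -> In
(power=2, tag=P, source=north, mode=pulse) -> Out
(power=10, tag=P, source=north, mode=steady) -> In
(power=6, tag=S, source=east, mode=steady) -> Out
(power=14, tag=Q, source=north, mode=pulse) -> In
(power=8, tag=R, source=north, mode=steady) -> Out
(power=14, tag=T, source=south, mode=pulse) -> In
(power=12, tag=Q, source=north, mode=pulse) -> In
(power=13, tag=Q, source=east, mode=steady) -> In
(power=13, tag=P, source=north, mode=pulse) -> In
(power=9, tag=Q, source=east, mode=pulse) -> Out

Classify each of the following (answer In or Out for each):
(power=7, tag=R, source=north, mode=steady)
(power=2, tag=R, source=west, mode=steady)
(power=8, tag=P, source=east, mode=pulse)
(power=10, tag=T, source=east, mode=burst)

The rule appears to be: power ≥ 10.
(power=7, tag=R, source=north, mode=steady) → power = 7 → Out. (power=2, tag=R, source=west, mode=steady) → power = 2 → Out. (power=8, tag=P, source=east, mode=pulse) → power = 8 → Out. (power=10, tag=T, source=east, mode=burst) → power = 10 → In.

Out, Out, Out, In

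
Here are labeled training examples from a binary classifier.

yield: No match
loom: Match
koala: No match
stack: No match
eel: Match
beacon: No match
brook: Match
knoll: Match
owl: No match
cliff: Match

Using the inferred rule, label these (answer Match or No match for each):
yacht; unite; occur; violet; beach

No match, No match, Match, No match, No match

The classifier is using: has a double letter.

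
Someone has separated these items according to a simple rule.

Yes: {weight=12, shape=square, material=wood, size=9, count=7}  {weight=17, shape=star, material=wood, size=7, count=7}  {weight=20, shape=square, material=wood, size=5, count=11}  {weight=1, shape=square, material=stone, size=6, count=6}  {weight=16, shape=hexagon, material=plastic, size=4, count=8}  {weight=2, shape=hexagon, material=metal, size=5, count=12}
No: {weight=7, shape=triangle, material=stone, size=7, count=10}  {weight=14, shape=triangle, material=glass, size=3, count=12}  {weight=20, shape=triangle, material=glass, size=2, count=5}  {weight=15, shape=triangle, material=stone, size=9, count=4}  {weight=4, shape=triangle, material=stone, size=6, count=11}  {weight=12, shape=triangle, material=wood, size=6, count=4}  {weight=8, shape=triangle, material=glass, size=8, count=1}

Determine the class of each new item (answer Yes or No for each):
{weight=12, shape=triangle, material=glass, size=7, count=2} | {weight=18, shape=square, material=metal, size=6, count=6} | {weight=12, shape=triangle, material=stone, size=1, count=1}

Rule: shape is not triangle. This holds for each 'Yes' example and fails for each 'No' one.
{weight=12, shape=triangle, material=glass, size=7, count=2}: shape is triangle, doesn't qualify → No. {weight=18, shape=square, material=metal, size=6, count=6}: shape is square, passes → Yes. {weight=12, shape=triangle, material=stone, size=1, count=1}: shape is triangle, doesn't qualify → No.

No, Yes, No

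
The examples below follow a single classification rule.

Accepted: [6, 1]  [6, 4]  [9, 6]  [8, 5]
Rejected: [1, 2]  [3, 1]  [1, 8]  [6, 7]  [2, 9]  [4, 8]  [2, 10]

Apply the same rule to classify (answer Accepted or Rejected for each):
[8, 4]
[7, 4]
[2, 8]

The common property of the 'Accepted' items is: first > second AND sum ≥ 7. No 'Rejected' item has it.
[8, 4]: Accepted (8 > 4, 8+4 = 12).
[7, 4]: Accepted (7 > 4, 7+4 = 11).
[2, 8]: Rejected (2 < 8, 2+8 = 10).

Accepted, Accepted, Rejected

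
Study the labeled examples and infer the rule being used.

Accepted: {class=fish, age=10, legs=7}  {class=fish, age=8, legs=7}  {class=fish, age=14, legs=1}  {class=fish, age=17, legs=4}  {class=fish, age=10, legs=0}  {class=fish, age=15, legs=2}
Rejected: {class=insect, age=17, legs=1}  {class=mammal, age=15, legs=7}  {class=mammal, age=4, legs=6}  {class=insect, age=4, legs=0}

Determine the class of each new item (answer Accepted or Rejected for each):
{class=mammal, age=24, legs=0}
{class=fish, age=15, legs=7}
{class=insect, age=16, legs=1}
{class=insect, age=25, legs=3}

One predicate separates the groups cleanly: class is fish.
{class=mammal, age=24, legs=0} — class is mammal, hence Rejected.
{class=fish, age=15, legs=7} — class is fish, hence Accepted.
{class=insect, age=16, legs=1} — class is insect, hence Rejected.
{class=insect, age=25, legs=3} — class is insect, hence Rejected.

Rejected, Accepted, Rejected, Rejected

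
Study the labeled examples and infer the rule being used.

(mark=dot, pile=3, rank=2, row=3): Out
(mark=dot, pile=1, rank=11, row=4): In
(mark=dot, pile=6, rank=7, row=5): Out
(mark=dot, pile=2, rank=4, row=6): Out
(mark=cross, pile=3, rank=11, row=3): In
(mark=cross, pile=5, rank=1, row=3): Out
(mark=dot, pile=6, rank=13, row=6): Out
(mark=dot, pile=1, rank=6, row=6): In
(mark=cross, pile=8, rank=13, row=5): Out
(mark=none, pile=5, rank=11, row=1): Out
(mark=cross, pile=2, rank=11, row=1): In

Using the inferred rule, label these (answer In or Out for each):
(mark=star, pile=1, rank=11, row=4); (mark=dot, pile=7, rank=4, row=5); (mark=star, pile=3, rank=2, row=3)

The pattern is that an item is 'In' exactly when: pile ≤ 3 AND rank ≥ 6.
(mark=star, pile=1, rank=11, row=4): In (pile = 1, rank = 11).
(mark=dot, pile=7, rank=4, row=5): Out (pile = 7, rank = 4).
(mark=star, pile=3, rank=2, row=3): Out (pile = 3, rank = 2).

In, Out, Out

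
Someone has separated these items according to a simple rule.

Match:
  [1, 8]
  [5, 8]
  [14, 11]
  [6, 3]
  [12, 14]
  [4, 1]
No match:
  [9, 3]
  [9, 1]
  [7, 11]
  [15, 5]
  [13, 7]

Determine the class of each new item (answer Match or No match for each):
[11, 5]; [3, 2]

No match, Match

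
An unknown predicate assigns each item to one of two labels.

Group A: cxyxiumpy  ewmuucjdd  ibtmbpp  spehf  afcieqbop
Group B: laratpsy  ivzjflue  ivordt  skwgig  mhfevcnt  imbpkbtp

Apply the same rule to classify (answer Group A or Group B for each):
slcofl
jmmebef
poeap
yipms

Group B, Group A, Group A, Group A

Every 'Group A' example satisfies: odd length. None of the 'Group B' examples do.
slcofl: Group B (length 6).
jmmebef: Group A (length 7).
poeap: Group A (length 5).
yipms: Group A (length 5).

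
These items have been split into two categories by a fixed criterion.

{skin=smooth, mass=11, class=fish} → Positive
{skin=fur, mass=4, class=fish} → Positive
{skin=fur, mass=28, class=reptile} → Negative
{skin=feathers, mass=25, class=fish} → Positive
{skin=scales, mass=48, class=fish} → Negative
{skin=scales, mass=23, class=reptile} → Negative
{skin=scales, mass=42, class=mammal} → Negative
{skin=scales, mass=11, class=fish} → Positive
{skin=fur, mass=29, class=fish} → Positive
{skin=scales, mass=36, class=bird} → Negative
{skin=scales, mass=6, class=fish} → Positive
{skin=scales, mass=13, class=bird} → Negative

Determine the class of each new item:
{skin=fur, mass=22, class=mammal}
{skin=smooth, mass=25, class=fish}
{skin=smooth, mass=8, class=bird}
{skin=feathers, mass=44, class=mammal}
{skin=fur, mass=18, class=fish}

Negative, Positive, Negative, Negative, Positive

The rule appears to be: class is fish AND mass ≤ 29.
{skin=fur, mass=22, class=mammal}: class is mammal, mass = 22, fails the rule → Negative.
{skin=smooth, mass=25, class=fish}: class is fish, mass = 25, has this property → Positive.
{skin=smooth, mass=8, class=bird}: class is bird, mass = 8, fails the rule → Negative.
{skin=feathers, mass=44, class=mammal}: class is mammal, mass = 44, fails the rule → Negative.
{skin=fur, mass=18, class=fish}: class is fish, mass = 18, has this property → Positive.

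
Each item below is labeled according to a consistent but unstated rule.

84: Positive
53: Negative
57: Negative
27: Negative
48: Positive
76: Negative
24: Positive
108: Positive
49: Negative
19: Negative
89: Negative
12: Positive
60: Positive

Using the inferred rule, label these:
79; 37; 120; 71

The distinguishing property — multiple of 6 — holds for all the 'Positive' cases and none of the 'Negative' cases.
79: 79 = 6·13 + 1 — does not satisfy this, so Negative.
37: 37 = 6·6 + 1 — does not satisfy this, so Negative.
120: 120 = 6·20 — meets the rule, so Positive.
71: 71 = 6·11 + 5 — does not satisfy this, so Negative.

Negative, Negative, Positive, Negative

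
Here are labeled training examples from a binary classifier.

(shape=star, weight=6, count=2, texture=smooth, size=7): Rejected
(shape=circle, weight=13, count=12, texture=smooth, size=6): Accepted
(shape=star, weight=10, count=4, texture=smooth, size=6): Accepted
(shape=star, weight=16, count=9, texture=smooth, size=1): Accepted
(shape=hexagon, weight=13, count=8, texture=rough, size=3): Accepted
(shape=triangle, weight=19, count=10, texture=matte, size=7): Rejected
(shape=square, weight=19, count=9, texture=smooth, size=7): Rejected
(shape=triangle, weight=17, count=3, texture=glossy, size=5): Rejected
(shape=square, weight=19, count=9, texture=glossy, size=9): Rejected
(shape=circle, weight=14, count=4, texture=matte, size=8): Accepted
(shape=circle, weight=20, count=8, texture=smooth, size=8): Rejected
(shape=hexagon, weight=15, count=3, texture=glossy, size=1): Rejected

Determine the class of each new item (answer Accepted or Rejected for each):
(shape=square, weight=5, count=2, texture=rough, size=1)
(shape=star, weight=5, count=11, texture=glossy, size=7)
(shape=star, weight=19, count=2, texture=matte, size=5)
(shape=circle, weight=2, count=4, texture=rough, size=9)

Rejected, Accepted, Rejected, Accepted

A rule that fits every label: weight ≤ 16 AND count ≥ 4 — true of each 'Accepted' example, false of each 'Rejected' one.
(shape=square, weight=5, count=2, texture=rough, size=1): weight = 5, count = 2 — fails this test, so Rejected.
(shape=star, weight=5, count=11, texture=glossy, size=7): weight = 5, count = 11 — qualifies, so Accepted.
(shape=star, weight=19, count=2, texture=matte, size=5): weight = 19, count = 2 — fails this test, so Rejected.
(shape=circle, weight=2, count=4, texture=rough, size=9): weight = 2, count = 4 — qualifies, so Accepted.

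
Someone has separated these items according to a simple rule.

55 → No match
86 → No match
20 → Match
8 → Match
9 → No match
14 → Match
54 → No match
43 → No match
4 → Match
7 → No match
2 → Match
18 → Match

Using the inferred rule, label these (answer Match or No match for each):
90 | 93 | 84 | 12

The classifier is using: even AND at most 20.
No match: 90, since 90 is even, 90 > 20. No match: 93, since 93 is odd, 93 > 20. No match: 84, since 84 is even, 84 > 20. Match: 12, since 12 is even, 12 ≤ 20.

No match, No match, No match, Match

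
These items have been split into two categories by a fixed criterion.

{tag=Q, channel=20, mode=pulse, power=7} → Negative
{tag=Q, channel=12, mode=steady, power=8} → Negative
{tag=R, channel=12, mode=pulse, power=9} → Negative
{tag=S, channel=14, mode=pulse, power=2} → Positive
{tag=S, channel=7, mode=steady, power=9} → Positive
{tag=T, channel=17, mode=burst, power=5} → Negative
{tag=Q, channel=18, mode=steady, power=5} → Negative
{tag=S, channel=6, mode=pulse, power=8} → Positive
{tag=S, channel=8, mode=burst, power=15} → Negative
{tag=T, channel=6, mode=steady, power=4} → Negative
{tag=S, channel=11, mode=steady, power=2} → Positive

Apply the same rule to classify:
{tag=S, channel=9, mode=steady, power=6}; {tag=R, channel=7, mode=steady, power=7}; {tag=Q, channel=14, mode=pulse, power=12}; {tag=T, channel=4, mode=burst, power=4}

Positive, Negative, Negative, Negative

The pattern is that an item is 'Positive' exactly when: tag is S AND power ≤ 9.
{tag=S, channel=9, mode=steady, power=6} — tag is S, power = 6, hence Positive.
{tag=R, channel=7, mode=steady, power=7} — tag is R, power = 7, hence Negative.
{tag=Q, channel=14, mode=pulse, power=12} — tag is Q, power = 12, hence Negative.
{tag=T, channel=4, mode=burst, power=4} — tag is T, power = 4, hence Negative.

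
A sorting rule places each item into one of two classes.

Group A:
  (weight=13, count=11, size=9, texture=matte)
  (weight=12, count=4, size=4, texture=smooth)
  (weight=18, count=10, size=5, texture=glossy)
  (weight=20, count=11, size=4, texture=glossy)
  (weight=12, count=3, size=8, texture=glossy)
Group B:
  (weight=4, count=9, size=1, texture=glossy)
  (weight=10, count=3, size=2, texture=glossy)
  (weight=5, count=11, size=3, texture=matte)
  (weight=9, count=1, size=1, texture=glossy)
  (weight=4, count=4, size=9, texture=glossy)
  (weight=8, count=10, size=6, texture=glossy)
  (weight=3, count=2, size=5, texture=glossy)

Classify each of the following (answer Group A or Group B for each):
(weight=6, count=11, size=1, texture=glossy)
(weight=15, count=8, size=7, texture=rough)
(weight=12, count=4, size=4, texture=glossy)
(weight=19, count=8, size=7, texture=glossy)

Group B, Group A, Group A, Group A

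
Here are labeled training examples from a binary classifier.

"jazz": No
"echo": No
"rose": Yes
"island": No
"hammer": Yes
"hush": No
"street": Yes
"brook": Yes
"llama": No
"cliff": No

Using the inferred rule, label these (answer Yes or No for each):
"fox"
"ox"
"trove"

The simplest hypothesis consistent with all the labels is: contains 'r'.
"fox" → no 'r' → No.
"ox" → no 'r' → No.
"trove" → has 'r' → Yes.

No, No, Yes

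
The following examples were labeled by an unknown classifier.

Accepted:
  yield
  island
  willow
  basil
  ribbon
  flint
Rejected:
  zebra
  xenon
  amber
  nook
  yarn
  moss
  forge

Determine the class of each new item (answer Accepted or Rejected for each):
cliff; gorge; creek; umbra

Accepted, Rejected, Rejected, Rejected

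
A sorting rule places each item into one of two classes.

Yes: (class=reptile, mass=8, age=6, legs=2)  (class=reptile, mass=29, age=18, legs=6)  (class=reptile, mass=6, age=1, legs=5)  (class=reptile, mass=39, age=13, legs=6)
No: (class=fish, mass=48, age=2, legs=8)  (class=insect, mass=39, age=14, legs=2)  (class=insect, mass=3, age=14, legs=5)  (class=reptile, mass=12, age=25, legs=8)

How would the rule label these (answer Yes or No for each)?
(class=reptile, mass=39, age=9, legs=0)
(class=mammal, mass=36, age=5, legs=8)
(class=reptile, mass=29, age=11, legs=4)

Yes, No, Yes

One predicate separates the groups cleanly: class is reptile AND age ≤ 18.
(class=reptile, mass=39, age=9, legs=0): Yes (class is reptile, age = 9). (class=mammal, mass=36, age=5, legs=8): No (class is mammal, age = 5). (class=reptile, mass=29, age=11, legs=4): Yes (class is reptile, age = 11).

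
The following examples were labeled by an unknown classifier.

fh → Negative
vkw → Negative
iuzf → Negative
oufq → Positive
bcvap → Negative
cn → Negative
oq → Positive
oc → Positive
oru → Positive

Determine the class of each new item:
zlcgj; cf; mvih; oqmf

Negative, Negative, Negative, Positive

The classifier is using: contains 'o'.
zlcgj: Negative (no 'o').
cf: Negative (no 'o').
mvih: Negative (no 'o').
oqmf: Positive (has 'o').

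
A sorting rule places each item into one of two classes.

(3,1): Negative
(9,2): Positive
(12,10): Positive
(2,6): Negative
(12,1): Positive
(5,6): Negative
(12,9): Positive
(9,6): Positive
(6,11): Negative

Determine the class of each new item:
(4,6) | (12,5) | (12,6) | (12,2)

The rule appears to be: first ≥ 9.

Negative, Positive, Positive, Positive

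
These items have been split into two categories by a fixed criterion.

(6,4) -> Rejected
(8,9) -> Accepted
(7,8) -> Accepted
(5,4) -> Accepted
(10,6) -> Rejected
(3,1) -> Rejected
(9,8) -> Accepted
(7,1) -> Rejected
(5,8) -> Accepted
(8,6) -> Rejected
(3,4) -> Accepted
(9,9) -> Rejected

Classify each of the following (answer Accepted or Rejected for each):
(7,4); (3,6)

Accepted, Accepted

The simplest hypothesis consistent with all the labels is: sum is odd.
(7,4): 7+4 = 11 — meets the rule, so Accepted.
(3,6): 3+6 = 9 — meets the rule, so Accepted.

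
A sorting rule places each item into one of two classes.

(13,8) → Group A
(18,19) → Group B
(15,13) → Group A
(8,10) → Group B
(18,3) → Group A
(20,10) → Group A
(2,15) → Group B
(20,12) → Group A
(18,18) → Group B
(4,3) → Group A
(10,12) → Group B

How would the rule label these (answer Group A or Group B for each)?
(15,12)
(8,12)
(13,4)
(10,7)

Group A, Group B, Group A, Group A

The simplest hypothesis consistent with all the labels is: first > second.
(15,12): 15 > 12 — passes, so Group A.
(8,12): 8 < 12 — fails this test, so Group B.
(13,4): 13 > 4 — passes, so Group A.
(10,7): 10 > 7 — passes, so Group A.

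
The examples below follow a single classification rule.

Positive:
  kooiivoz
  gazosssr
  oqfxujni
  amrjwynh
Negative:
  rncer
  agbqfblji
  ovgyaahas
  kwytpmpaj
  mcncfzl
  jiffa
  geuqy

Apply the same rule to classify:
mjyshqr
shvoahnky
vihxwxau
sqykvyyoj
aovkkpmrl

Negative, Negative, Positive, Negative, Negative

The distinguishing property — even length — holds for all the 'Positive' cases and none of the 'Negative' cases.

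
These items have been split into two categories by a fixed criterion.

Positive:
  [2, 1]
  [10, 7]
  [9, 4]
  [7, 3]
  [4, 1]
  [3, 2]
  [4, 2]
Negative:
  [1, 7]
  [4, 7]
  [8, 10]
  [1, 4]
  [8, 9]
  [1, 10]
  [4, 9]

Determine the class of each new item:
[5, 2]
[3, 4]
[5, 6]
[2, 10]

Positive, Negative, Negative, Negative

The pattern is that an item is 'Positive' exactly when: first > second.
[5, 2]: Positive (5 > 2).
[3, 4]: Negative (3 < 4).
[5, 6]: Negative (5 < 6).
[2, 10]: Negative (2 < 10).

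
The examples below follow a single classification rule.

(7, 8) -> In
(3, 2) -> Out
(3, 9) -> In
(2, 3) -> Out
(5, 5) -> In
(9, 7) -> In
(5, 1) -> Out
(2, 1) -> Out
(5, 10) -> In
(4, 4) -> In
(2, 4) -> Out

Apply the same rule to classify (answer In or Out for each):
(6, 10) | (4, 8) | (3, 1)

In, In, Out

One predicate separates the groups cleanly: sum ≥ 8.
In: (6, 10), since 6+10 = 16.
In: (4, 8), since 4+8 = 12.
Out: (3, 1), since 3+1 = 4.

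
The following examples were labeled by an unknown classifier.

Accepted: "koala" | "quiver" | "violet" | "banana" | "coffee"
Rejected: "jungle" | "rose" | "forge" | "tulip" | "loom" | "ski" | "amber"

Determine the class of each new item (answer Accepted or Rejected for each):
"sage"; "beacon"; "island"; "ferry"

Every 'Accepted' example satisfies: has ≥ 3 vowels. None of the 'Rejected' examples do.
"sage": 2 vowels, doesn't match → Rejected. "beacon": 3 vowels, matches → Accepted. "island": 2 vowels, doesn't match → Rejected. "ferry": 1 vowel, doesn't match → Rejected.

Rejected, Accepted, Rejected, Rejected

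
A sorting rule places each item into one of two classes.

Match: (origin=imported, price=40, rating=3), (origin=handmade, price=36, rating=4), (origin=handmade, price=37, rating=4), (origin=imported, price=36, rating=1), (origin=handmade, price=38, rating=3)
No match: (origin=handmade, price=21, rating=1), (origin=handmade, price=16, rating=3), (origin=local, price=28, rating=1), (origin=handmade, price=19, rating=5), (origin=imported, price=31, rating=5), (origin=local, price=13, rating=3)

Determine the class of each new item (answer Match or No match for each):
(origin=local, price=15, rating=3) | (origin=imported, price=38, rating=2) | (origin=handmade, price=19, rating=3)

No match, Match, No match

All 'Match' examples share one property — price ≥ 36 — and every 'No match' example lacks it.
(origin=local, price=15, rating=3): price = 15, lacks this property → No match.
(origin=imported, price=38, rating=2): price = 38, has this property → Match.
(origin=handmade, price=19, rating=3): price = 19, lacks this property → No match.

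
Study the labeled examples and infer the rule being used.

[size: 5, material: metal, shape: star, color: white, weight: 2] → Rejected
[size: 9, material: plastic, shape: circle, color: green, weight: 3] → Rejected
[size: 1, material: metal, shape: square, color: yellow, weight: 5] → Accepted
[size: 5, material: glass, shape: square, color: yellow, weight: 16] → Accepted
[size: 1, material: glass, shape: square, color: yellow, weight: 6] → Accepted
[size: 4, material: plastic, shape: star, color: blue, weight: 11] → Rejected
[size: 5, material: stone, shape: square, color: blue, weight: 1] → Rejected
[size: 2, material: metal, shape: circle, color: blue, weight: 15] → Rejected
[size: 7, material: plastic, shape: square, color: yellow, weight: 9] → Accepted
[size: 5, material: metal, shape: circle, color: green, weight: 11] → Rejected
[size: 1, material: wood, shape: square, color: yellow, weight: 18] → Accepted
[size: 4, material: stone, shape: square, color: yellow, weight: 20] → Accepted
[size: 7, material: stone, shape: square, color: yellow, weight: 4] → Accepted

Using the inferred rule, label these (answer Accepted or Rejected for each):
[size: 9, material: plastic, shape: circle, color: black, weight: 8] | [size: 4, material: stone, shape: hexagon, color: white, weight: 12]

A rule that fits every label: color is yellow — true of each 'Accepted' example, false of each 'Rejected' one.

Rejected, Rejected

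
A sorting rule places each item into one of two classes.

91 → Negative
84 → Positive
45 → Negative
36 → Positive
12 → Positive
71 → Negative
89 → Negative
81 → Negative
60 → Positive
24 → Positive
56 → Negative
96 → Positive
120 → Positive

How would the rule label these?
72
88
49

Positive, Negative, Negative

Rule: multiple of 6. This holds for each 'Positive' example and fails for each 'Negative' one.
72 → 72 = 6·12 → Positive. 88 → 88 = 6·14 + 4 → Negative. 49 → 49 = 6·8 + 1 → Negative.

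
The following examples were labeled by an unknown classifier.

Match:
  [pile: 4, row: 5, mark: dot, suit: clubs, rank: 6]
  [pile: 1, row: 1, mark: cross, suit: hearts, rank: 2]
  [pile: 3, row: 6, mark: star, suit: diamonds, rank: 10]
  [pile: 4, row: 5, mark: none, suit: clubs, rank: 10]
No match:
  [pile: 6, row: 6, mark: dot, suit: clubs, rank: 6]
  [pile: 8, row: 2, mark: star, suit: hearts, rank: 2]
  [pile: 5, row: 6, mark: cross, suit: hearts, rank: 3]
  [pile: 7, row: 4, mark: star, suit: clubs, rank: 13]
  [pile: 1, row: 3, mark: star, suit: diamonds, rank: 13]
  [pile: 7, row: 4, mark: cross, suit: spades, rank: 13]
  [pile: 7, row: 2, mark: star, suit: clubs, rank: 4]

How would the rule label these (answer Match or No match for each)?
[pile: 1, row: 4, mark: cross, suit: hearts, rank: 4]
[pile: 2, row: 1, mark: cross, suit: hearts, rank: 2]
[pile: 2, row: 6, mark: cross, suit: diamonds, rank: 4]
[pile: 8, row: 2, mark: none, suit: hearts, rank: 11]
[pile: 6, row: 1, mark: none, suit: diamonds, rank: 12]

The rule appears to be: pile ≤ 4 AND rank ≤ 10.
Match: [pile: 1, row: 4, mark: cross, suit: hearts, rank: 4], since pile = 1, rank = 4. Match: [pile: 2, row: 1, mark: cross, suit: hearts, rank: 2], since pile = 2, rank = 2. Match: [pile: 2, row: 6, mark: cross, suit: diamonds, rank: 4], since pile = 2, rank = 4. No match: [pile: 8, row: 2, mark: none, suit: hearts, rank: 11], since pile = 8, rank = 11. No match: [pile: 6, row: 1, mark: none, suit: diamonds, rank: 12], since pile = 6, rank = 12.

Match, Match, Match, No match, No match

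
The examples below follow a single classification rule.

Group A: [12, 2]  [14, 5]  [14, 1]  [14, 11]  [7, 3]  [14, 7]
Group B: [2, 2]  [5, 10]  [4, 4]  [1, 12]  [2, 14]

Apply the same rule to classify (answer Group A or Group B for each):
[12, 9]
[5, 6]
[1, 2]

A rule that fits every label: first > second — true of each 'Group A' example, false of each 'Group B' one.
[12, 9]: 12 > 9 — meets the rule, so Group A.
[5, 6]: 5 < 6 — doesn't qualify, so Group B.
[1, 2]: 1 < 2 — doesn't qualify, so Group B.

Group A, Group B, Group B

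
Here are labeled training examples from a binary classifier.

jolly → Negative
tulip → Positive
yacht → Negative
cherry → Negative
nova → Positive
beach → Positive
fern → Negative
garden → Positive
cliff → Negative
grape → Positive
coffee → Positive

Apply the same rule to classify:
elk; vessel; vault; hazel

Negative, Positive, Positive, Positive

Every 'Positive' example satisfies: has ≥ 2 vowels. None of the 'Negative' examples do.
elk: Negative (1 vowel).
vessel: Positive (2 vowels).
vault: Positive (2 vowels).
hazel: Positive (2 vowels).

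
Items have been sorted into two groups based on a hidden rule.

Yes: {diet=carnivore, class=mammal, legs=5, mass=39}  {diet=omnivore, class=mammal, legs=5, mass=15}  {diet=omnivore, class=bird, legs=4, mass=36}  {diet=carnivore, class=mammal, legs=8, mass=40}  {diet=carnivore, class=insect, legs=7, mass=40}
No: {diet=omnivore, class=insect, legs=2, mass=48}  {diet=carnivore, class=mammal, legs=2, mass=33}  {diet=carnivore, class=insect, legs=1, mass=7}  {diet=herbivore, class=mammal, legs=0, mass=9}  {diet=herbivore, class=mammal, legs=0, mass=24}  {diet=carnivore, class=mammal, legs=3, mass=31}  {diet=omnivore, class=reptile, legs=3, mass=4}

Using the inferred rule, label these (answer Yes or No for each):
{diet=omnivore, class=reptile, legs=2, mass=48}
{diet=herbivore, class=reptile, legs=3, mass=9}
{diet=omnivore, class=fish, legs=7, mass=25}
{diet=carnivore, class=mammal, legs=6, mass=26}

No, No, Yes, Yes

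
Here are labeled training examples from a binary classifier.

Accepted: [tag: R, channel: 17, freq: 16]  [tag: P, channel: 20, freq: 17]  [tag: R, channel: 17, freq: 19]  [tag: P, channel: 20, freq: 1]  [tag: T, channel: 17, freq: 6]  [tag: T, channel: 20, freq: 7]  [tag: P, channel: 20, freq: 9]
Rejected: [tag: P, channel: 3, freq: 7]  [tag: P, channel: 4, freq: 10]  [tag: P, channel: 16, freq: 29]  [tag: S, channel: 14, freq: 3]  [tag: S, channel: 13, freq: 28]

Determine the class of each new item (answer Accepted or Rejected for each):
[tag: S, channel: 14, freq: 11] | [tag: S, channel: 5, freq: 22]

Rejected, Rejected

A rule that fits every label: channel ≥ 17 — true of each 'Accepted' example, false of each 'Rejected' one.
[tag: S, channel: 14, freq: 11] → channel = 14 → Rejected.
[tag: S, channel: 5, freq: 22] → channel = 5 → Rejected.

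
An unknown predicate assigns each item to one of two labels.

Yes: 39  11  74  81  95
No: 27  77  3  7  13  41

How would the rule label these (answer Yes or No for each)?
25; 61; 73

Yes, No, No

One predicate separates the groups cleanly: ≡ 4 (mod 7).
25: 25 mod 7 = 4 — satisfies this, so Yes.
61: 61 mod 7 = 5 — doesn't qualify, so No.
73: 73 mod 7 = 3 — doesn't qualify, so No.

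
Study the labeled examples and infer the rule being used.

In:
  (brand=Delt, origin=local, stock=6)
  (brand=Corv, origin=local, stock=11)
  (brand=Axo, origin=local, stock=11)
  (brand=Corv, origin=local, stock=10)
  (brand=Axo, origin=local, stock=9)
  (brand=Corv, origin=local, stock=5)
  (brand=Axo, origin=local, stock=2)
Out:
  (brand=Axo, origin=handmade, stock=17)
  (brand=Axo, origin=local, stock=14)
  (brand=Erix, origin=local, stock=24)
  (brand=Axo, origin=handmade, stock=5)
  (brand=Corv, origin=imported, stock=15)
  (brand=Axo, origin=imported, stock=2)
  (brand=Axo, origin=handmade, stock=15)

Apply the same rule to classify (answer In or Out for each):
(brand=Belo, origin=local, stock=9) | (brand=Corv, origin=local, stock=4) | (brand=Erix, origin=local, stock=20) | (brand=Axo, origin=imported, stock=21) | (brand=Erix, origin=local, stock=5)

A rule that fits every label: origin is local AND stock ≤ 11 — true of each 'In' example, false of each 'Out' one.

In, In, Out, Out, In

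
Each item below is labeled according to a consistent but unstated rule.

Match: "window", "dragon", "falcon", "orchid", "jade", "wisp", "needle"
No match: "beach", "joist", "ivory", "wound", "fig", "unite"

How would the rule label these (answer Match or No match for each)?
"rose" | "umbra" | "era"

Match, No match, No match

A rule that fits every label: even length — true of each 'Match' example, false of each 'No match' one.
Match: "rose", since length 4.
No match: "umbra", since length 5.
No match: "era", since length 3.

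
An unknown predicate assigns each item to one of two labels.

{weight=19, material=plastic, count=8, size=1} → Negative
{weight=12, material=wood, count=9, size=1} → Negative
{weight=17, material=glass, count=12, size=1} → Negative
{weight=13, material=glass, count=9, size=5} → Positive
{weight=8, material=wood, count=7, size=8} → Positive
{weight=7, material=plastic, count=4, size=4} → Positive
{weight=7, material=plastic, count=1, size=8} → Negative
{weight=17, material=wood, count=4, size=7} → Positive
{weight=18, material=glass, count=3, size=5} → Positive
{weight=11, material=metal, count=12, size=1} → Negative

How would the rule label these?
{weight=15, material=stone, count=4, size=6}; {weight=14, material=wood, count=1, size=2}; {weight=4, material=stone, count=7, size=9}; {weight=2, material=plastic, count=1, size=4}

The simplest hypothesis consistent with all the labels is: size ≥ 4 AND count ≥ 3.
{weight=15, material=stone, count=4, size=6} → size = 6, count = 4 → Positive. {weight=14, material=wood, count=1, size=2} → size = 2, count = 1 → Negative. {weight=4, material=stone, count=7, size=9} → size = 9, count = 7 → Positive. {weight=2, material=plastic, count=1, size=4} → size = 4, count = 1 → Negative.

Positive, Negative, Positive, Negative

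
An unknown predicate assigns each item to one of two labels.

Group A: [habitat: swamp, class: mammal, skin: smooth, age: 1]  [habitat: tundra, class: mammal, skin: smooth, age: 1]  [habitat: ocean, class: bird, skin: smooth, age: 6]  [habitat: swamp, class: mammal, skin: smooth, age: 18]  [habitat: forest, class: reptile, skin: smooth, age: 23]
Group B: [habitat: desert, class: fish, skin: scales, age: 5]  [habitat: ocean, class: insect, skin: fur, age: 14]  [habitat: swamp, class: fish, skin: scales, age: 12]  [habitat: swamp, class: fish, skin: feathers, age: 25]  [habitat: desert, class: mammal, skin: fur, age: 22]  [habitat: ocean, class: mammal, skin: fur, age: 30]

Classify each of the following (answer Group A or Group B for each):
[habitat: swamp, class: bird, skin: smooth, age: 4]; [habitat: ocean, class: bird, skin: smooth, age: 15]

Group A, Group A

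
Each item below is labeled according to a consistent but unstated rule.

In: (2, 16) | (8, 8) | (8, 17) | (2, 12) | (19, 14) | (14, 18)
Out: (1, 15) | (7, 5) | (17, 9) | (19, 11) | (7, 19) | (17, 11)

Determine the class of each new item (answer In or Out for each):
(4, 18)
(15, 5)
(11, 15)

In, Out, Out

Rule: product is even. This holds for each 'In' example and fails for each 'Out' one.
(4, 18) — 4·18 = 72, hence In. (15, 5) — 15·5 = 75, hence Out. (11, 15) — 11·15 = 165, hence Out.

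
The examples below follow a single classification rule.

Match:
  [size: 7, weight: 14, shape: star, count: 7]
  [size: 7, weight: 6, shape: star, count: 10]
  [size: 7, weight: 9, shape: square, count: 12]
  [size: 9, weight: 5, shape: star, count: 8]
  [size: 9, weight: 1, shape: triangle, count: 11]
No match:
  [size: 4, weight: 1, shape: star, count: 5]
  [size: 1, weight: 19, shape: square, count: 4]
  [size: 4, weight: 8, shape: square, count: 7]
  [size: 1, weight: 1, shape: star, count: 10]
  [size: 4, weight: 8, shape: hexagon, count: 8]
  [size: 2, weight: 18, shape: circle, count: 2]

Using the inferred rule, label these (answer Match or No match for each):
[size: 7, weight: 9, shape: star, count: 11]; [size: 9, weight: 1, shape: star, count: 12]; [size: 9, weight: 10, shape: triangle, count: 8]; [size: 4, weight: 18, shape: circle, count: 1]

Match, Match, Match, No match

All 'Match' examples share one property — size ≥ 7 — and every 'No match' example lacks it.
Match: [size: 7, weight: 9, shape: star, count: 11], since size = 7.
Match: [size: 9, weight: 1, shape: star, count: 12], since size = 9.
Match: [size: 9, weight: 10, shape: triangle, count: 8], since size = 9.
No match: [size: 4, weight: 18, shape: circle, count: 1], since size = 4.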